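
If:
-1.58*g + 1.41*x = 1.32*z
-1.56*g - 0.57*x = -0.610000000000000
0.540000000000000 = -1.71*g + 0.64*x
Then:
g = 0.04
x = 0.96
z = 0.97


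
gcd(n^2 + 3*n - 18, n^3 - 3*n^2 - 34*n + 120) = n + 6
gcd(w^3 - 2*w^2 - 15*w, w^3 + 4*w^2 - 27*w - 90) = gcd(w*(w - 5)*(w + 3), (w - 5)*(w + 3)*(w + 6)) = w^2 - 2*w - 15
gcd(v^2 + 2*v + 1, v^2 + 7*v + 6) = v + 1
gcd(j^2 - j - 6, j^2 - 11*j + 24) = j - 3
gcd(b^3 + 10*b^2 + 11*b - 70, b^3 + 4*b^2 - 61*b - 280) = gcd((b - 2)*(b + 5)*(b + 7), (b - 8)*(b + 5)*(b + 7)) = b^2 + 12*b + 35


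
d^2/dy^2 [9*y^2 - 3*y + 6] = 18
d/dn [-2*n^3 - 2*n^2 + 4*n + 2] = -6*n^2 - 4*n + 4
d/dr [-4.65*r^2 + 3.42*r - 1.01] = 3.42 - 9.3*r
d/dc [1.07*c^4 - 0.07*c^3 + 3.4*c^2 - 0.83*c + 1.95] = 4.28*c^3 - 0.21*c^2 + 6.8*c - 0.83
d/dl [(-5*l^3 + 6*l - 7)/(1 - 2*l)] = (20*l^3 - 15*l^2 - 8)/(4*l^2 - 4*l + 1)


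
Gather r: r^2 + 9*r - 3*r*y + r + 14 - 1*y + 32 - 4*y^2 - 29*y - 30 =r^2 + r*(10 - 3*y) - 4*y^2 - 30*y + 16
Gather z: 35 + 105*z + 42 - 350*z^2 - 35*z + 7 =-350*z^2 + 70*z + 84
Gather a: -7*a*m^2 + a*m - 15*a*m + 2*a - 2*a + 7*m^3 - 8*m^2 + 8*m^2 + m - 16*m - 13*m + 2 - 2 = a*(-7*m^2 - 14*m) + 7*m^3 - 28*m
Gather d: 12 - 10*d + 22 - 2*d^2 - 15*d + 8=-2*d^2 - 25*d + 42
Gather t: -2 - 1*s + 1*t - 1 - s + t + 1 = -2*s + 2*t - 2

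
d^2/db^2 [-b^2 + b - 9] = -2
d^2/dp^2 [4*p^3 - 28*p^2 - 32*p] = 24*p - 56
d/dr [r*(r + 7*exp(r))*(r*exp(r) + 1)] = r*(r + 1)*(r + 7*exp(r))*exp(r) + r*(r*exp(r) + 1)*(7*exp(r) + 1) + (r + 7*exp(r))*(r*exp(r) + 1)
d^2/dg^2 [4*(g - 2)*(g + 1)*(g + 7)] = 24*g + 48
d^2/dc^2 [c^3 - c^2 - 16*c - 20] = 6*c - 2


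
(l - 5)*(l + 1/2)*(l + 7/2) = l^3 - l^2 - 73*l/4 - 35/4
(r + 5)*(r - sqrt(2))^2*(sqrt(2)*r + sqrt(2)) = sqrt(2)*r^4 - 4*r^3 + 6*sqrt(2)*r^3 - 24*r^2 + 7*sqrt(2)*r^2 - 20*r + 12*sqrt(2)*r + 10*sqrt(2)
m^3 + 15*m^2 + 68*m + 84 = (m + 2)*(m + 6)*(m + 7)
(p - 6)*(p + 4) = p^2 - 2*p - 24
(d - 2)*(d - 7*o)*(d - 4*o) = d^3 - 11*d^2*o - 2*d^2 + 28*d*o^2 + 22*d*o - 56*o^2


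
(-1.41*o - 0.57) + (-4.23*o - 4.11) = -5.64*o - 4.68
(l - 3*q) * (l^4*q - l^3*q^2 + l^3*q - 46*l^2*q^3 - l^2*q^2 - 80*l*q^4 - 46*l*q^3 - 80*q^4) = l^5*q - 4*l^4*q^2 + l^4*q - 43*l^3*q^3 - 4*l^3*q^2 + 58*l^2*q^4 - 43*l^2*q^3 + 240*l*q^5 + 58*l*q^4 + 240*q^5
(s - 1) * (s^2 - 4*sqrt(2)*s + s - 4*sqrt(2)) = s^3 - 4*sqrt(2)*s^2 - s + 4*sqrt(2)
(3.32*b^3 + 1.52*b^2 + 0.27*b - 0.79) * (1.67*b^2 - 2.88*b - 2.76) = 5.5444*b^5 - 7.0232*b^4 - 13.0899*b^3 - 6.2921*b^2 + 1.53*b + 2.1804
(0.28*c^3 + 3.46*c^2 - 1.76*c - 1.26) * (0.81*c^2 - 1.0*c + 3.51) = 0.2268*c^5 + 2.5226*c^4 - 3.9028*c^3 + 12.884*c^2 - 4.9176*c - 4.4226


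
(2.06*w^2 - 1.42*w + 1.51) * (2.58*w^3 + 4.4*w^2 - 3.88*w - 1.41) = 5.3148*w^5 + 5.4004*w^4 - 10.345*w^3 + 9.249*w^2 - 3.8566*w - 2.1291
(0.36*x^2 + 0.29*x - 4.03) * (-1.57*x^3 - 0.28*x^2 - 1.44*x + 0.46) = -0.5652*x^5 - 0.5561*x^4 + 5.7275*x^3 + 0.8764*x^2 + 5.9366*x - 1.8538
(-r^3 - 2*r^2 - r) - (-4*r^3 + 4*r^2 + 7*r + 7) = 3*r^3 - 6*r^2 - 8*r - 7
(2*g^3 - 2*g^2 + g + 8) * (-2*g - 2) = -4*g^4 + 2*g^2 - 18*g - 16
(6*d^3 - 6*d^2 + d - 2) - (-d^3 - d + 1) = 7*d^3 - 6*d^2 + 2*d - 3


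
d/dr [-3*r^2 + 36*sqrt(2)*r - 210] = -6*r + 36*sqrt(2)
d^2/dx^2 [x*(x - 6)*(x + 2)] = 6*x - 8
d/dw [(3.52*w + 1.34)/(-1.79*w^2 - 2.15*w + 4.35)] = (6.3008*w^2 + 4.7972*w + 18.193)/(3.2041*w^4 + 7.697*w^3 - 10.9505*w^2 - 18.705*w + 18.9225)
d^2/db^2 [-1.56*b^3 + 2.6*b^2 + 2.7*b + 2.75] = 5.2 - 9.36*b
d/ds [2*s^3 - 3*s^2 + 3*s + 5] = 6*s^2 - 6*s + 3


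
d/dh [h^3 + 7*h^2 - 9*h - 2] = 3*h^2 + 14*h - 9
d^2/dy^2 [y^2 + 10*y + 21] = 2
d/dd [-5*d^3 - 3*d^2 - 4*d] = -15*d^2 - 6*d - 4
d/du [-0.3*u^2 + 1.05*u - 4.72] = 1.05 - 0.6*u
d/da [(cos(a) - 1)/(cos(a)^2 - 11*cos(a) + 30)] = (cos(a)^2 - 2*cos(a) - 19)*sin(a)/(cos(a)^2 - 11*cos(a) + 30)^2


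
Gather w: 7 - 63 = -56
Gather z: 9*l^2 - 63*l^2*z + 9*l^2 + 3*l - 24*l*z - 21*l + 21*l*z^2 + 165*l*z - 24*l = 18*l^2 + 21*l*z^2 - 42*l + z*(-63*l^2 + 141*l)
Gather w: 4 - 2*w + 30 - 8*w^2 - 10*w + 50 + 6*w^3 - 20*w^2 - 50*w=6*w^3 - 28*w^2 - 62*w + 84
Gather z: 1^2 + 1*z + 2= z + 3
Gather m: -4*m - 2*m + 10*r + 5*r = -6*m + 15*r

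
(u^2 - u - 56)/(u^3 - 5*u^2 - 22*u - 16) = (u + 7)/(u^2 + 3*u + 2)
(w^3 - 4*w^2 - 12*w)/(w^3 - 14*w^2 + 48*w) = (w + 2)/(w - 8)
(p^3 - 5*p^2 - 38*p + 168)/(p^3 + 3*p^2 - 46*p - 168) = (p - 4)/(p + 4)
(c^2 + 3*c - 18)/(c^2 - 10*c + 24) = (c^2 + 3*c - 18)/(c^2 - 10*c + 24)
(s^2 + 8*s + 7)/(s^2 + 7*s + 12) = (s^2 + 8*s + 7)/(s^2 + 7*s + 12)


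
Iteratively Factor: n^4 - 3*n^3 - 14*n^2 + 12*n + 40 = (n - 5)*(n^3 + 2*n^2 - 4*n - 8) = (n - 5)*(n - 2)*(n^2 + 4*n + 4) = (n - 5)*(n - 2)*(n + 2)*(n + 2)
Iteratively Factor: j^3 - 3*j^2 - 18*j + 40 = (j - 5)*(j^2 + 2*j - 8) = (j - 5)*(j + 4)*(j - 2)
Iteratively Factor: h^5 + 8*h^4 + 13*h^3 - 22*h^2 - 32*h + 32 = (h - 1)*(h^4 + 9*h^3 + 22*h^2 - 32) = (h - 1)*(h + 4)*(h^3 + 5*h^2 + 2*h - 8) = (h - 1)*(h + 2)*(h + 4)*(h^2 + 3*h - 4) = (h - 1)*(h + 2)*(h + 4)^2*(h - 1)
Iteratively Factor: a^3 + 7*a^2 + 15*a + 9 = (a + 3)*(a^2 + 4*a + 3) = (a + 1)*(a + 3)*(a + 3)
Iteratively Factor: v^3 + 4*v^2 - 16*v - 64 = (v - 4)*(v^2 + 8*v + 16) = (v - 4)*(v + 4)*(v + 4)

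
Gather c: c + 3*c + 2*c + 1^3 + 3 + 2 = 6*c + 6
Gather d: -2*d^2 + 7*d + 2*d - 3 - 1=-2*d^2 + 9*d - 4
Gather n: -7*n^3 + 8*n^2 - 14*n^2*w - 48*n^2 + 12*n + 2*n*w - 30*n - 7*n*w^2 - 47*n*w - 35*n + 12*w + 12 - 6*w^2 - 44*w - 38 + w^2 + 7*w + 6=-7*n^3 + n^2*(-14*w - 40) + n*(-7*w^2 - 45*w - 53) - 5*w^2 - 25*w - 20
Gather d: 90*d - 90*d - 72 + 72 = 0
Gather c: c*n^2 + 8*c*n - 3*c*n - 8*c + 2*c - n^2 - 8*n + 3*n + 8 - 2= c*(n^2 + 5*n - 6) - n^2 - 5*n + 6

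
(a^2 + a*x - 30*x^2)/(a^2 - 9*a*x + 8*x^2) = (a^2 + a*x - 30*x^2)/(a^2 - 9*a*x + 8*x^2)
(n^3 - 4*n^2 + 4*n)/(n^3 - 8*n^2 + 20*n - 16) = n/(n - 4)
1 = 1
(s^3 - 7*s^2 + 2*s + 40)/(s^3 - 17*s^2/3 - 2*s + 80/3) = 3*(s - 4)/(3*s - 8)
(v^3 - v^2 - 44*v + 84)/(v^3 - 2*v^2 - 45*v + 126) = (v - 2)/(v - 3)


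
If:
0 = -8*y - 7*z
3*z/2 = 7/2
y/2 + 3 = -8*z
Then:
No Solution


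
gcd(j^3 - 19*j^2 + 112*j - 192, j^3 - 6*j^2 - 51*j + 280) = j - 8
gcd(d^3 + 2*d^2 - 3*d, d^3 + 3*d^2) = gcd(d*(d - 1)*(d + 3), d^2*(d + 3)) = d^2 + 3*d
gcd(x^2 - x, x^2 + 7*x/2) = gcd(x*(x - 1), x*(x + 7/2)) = x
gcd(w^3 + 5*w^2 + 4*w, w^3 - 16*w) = w^2 + 4*w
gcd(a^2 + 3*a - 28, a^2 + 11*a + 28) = a + 7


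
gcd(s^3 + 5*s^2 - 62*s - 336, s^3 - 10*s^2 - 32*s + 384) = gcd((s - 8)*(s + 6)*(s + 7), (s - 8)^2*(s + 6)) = s^2 - 2*s - 48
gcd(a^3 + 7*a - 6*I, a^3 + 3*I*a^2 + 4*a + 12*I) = a^2 + I*a + 6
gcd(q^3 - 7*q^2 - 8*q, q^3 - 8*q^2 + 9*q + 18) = q + 1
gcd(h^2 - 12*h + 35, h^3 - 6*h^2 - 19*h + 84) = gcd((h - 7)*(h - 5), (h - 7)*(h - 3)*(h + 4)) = h - 7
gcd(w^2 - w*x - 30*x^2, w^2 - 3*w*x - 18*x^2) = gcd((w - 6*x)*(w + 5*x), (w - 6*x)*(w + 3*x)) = -w + 6*x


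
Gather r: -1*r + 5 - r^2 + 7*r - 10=-r^2 + 6*r - 5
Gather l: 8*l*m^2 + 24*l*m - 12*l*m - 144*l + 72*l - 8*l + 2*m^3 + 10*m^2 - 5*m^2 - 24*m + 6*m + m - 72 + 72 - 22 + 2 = l*(8*m^2 + 12*m - 80) + 2*m^3 + 5*m^2 - 17*m - 20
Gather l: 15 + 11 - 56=-30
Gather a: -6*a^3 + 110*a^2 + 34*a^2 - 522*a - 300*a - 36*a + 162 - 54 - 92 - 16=-6*a^3 + 144*a^2 - 858*a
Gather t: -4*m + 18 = 18 - 4*m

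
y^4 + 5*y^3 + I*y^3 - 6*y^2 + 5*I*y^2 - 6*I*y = y*(y + 6)*(-I*y + 1)*(I*y - I)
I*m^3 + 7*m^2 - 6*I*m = m*(m - 6*I)*(I*m + 1)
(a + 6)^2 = a^2 + 12*a + 36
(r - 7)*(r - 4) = r^2 - 11*r + 28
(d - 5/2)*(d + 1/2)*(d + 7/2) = d^3 + 3*d^2/2 - 33*d/4 - 35/8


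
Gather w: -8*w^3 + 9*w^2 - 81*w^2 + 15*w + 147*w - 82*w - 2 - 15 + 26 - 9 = -8*w^3 - 72*w^2 + 80*w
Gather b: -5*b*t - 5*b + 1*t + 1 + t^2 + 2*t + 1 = b*(-5*t - 5) + t^2 + 3*t + 2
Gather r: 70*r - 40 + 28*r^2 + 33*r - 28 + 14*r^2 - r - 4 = 42*r^2 + 102*r - 72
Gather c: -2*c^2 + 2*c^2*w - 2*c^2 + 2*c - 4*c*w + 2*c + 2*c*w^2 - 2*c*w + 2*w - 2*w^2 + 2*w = c^2*(2*w - 4) + c*(2*w^2 - 6*w + 4) - 2*w^2 + 4*w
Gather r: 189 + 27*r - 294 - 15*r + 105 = 12*r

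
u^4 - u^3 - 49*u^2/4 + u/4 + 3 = (u - 4)*(u - 1/2)*(u + 1/2)*(u + 3)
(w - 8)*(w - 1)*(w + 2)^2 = w^4 - 5*w^3 - 24*w^2 - 4*w + 32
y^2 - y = y*(y - 1)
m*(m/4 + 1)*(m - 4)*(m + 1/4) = m^4/4 + m^3/16 - 4*m^2 - m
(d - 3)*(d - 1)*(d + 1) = d^3 - 3*d^2 - d + 3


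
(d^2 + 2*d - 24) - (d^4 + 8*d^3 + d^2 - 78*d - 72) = -d^4 - 8*d^3 + 80*d + 48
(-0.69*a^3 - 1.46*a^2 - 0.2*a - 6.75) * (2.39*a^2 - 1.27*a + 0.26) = -1.6491*a^5 - 2.6131*a^4 + 1.1968*a^3 - 16.2581*a^2 + 8.5205*a - 1.755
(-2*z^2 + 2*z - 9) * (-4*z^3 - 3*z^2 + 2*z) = 8*z^5 - 2*z^4 + 26*z^3 + 31*z^2 - 18*z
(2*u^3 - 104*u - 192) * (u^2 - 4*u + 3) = 2*u^5 - 8*u^4 - 98*u^3 + 224*u^2 + 456*u - 576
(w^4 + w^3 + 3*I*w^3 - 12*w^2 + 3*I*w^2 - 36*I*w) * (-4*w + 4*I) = -4*w^5 - 4*w^4 - 8*I*w^4 + 36*w^3 - 8*I*w^3 - 12*w^2 + 96*I*w^2 + 144*w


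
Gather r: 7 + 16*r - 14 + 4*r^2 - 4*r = 4*r^2 + 12*r - 7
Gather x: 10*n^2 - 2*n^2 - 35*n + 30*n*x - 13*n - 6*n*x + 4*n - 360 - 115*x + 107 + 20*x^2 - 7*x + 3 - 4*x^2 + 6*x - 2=8*n^2 - 44*n + 16*x^2 + x*(24*n - 116) - 252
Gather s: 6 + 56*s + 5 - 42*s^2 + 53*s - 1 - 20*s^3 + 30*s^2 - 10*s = -20*s^3 - 12*s^2 + 99*s + 10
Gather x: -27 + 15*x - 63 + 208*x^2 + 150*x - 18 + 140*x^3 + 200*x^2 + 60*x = 140*x^3 + 408*x^2 + 225*x - 108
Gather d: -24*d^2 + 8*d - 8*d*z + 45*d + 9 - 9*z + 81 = -24*d^2 + d*(53 - 8*z) - 9*z + 90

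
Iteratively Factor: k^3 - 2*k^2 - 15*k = (k)*(k^2 - 2*k - 15) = k*(k + 3)*(k - 5)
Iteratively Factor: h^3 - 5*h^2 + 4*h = (h - 4)*(h^2 - h) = (h - 4)*(h - 1)*(h)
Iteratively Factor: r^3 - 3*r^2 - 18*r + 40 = (r - 5)*(r^2 + 2*r - 8) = (r - 5)*(r - 2)*(r + 4)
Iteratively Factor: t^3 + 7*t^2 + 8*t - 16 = (t + 4)*(t^2 + 3*t - 4) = (t - 1)*(t + 4)*(t + 4)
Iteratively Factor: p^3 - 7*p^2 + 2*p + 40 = (p - 4)*(p^2 - 3*p - 10) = (p - 5)*(p - 4)*(p + 2)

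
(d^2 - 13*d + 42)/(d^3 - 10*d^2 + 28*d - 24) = (d - 7)/(d^2 - 4*d + 4)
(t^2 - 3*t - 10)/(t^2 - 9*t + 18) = (t^2 - 3*t - 10)/(t^2 - 9*t + 18)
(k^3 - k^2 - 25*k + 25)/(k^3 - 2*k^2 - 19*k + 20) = (k + 5)/(k + 4)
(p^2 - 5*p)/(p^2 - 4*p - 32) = p*(5 - p)/(-p^2 + 4*p + 32)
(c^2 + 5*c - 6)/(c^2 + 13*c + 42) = (c - 1)/(c + 7)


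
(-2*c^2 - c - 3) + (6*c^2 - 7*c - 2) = 4*c^2 - 8*c - 5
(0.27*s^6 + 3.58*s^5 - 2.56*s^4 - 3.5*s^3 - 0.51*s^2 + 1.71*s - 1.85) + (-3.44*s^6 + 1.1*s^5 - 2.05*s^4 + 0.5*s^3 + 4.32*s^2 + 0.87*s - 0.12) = -3.17*s^6 + 4.68*s^5 - 4.61*s^4 - 3.0*s^3 + 3.81*s^2 + 2.58*s - 1.97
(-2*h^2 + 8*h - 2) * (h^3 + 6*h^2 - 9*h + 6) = -2*h^5 - 4*h^4 + 64*h^3 - 96*h^2 + 66*h - 12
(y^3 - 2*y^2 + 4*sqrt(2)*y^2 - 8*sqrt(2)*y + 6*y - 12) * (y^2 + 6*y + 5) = y^5 + 4*y^4 + 4*sqrt(2)*y^4 - y^3 + 16*sqrt(2)*y^3 - 28*sqrt(2)*y^2 + 14*y^2 - 40*sqrt(2)*y - 42*y - 60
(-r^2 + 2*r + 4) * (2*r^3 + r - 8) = -2*r^5 + 4*r^4 + 7*r^3 + 10*r^2 - 12*r - 32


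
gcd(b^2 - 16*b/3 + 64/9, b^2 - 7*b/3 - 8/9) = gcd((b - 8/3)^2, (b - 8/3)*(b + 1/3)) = b - 8/3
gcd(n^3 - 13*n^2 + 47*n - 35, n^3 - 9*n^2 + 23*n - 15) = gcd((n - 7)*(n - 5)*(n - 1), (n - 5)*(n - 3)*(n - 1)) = n^2 - 6*n + 5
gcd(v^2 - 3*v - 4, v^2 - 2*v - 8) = v - 4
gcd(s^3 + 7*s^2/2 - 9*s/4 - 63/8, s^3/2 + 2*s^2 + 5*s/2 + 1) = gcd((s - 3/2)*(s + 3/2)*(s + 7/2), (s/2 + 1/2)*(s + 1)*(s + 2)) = 1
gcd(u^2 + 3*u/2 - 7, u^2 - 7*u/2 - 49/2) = u + 7/2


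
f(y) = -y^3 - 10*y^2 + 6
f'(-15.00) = -375.00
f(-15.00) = 1131.00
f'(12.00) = -672.00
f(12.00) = -3162.00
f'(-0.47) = 8.74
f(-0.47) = 3.89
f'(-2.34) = 30.37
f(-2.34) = -35.94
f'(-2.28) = 30.00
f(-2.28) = -34.13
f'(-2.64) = 31.89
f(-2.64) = -45.30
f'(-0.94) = 16.15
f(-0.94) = -2.01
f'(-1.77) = 26.00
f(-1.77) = -19.78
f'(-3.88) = 32.44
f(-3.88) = -86.13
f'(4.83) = -166.59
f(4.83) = -339.97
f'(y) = -3*y^2 - 20*y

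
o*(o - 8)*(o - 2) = o^3 - 10*o^2 + 16*o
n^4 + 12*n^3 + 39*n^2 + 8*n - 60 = (n - 1)*(n + 2)*(n + 5)*(n + 6)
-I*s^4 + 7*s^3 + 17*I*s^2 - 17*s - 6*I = (s + I)*(s + 2*I)*(s + 3*I)*(-I*s + 1)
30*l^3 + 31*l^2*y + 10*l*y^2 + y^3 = (2*l + y)*(3*l + y)*(5*l + y)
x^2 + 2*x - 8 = (x - 2)*(x + 4)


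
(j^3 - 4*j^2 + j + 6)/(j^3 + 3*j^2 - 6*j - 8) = (j - 3)/(j + 4)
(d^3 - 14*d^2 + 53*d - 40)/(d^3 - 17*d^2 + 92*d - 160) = (d - 1)/(d - 4)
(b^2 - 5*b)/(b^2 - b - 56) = b*(5 - b)/(-b^2 + b + 56)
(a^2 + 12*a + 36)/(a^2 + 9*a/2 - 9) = 2*(a + 6)/(2*a - 3)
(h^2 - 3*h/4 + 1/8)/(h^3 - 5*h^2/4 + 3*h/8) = (4*h - 1)/(h*(4*h - 3))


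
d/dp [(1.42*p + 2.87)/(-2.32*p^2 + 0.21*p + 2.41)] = (3.2944*p^2 + 13.3168*p + 2.8195)/(5.3824*p^4 - 0.9744*p^3 - 11.1383*p^2 + 1.0122*p + 5.8081)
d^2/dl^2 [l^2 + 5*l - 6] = 2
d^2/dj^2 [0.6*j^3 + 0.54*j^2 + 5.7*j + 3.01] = 3.6*j + 1.08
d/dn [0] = 0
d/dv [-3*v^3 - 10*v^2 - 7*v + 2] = -9*v^2 - 20*v - 7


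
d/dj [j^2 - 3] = 2*j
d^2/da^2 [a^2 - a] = 2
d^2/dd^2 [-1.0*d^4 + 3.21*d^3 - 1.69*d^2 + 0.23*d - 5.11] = -12.0*d^2 + 19.26*d - 3.38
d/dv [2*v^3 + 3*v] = 6*v^2 + 3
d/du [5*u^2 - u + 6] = 10*u - 1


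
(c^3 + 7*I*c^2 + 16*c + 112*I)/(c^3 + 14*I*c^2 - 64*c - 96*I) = (c^2 + 3*I*c + 28)/(c^2 + 10*I*c - 24)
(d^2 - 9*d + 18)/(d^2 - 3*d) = (d - 6)/d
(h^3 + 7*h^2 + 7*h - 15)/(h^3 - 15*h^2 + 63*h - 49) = (h^2 + 8*h + 15)/(h^2 - 14*h + 49)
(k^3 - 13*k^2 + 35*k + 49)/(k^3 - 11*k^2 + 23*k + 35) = (k - 7)/(k - 5)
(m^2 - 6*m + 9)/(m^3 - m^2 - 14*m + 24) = (m - 3)/(m^2 + 2*m - 8)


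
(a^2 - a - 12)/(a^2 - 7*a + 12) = (a + 3)/(a - 3)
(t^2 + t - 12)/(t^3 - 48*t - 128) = (t - 3)/(t^2 - 4*t - 32)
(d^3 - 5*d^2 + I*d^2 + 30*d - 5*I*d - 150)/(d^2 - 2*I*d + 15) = (d^2 + d*(-5 + 6*I) - 30*I)/(d + 3*I)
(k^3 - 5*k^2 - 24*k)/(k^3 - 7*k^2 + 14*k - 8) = k*(k^2 - 5*k - 24)/(k^3 - 7*k^2 + 14*k - 8)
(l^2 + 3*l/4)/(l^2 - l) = (l + 3/4)/(l - 1)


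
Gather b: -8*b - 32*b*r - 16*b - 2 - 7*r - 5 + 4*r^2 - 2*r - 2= b*(-32*r - 24) + 4*r^2 - 9*r - 9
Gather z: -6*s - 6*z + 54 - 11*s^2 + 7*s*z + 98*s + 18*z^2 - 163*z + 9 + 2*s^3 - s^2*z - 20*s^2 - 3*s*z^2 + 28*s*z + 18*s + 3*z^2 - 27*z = 2*s^3 - 31*s^2 + 110*s + z^2*(21 - 3*s) + z*(-s^2 + 35*s - 196) + 63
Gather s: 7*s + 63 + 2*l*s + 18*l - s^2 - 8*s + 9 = 18*l - s^2 + s*(2*l - 1) + 72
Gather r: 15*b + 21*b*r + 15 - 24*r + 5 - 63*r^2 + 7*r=15*b - 63*r^2 + r*(21*b - 17) + 20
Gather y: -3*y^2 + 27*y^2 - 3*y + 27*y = 24*y^2 + 24*y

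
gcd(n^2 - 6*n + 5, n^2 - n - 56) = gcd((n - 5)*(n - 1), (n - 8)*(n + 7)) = 1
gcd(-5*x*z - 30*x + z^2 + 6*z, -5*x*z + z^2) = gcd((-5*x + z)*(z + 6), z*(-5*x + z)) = 5*x - z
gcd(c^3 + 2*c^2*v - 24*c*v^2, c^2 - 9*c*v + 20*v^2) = -c + 4*v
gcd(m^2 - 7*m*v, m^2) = m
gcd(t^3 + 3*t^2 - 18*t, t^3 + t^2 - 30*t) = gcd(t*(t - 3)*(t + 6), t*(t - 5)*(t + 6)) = t^2 + 6*t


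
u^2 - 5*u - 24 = (u - 8)*(u + 3)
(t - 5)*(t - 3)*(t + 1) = t^3 - 7*t^2 + 7*t + 15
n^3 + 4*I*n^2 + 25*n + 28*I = (n - 4*I)*(n + I)*(n + 7*I)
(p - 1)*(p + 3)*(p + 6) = p^3 + 8*p^2 + 9*p - 18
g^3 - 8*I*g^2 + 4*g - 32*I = (g - 8*I)*(g - 2*I)*(g + 2*I)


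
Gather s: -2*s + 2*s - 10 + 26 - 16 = 0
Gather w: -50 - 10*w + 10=-10*w - 40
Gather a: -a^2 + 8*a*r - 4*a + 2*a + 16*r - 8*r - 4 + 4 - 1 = -a^2 + a*(8*r - 2) + 8*r - 1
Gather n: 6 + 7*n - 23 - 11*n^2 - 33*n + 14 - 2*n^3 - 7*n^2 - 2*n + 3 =-2*n^3 - 18*n^2 - 28*n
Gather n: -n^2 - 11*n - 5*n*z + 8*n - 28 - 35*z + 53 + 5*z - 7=-n^2 + n*(-5*z - 3) - 30*z + 18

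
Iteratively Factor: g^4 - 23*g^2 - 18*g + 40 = (g + 2)*(g^3 - 2*g^2 - 19*g + 20) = (g + 2)*(g + 4)*(g^2 - 6*g + 5) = (g - 5)*(g + 2)*(g + 4)*(g - 1)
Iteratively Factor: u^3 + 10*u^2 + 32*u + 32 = (u + 4)*(u^2 + 6*u + 8) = (u + 4)^2*(u + 2)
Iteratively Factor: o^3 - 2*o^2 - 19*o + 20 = (o + 4)*(o^2 - 6*o + 5) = (o - 5)*(o + 4)*(o - 1)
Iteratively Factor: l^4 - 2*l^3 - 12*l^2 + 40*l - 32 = (l + 4)*(l^3 - 6*l^2 + 12*l - 8) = (l - 2)*(l + 4)*(l^2 - 4*l + 4) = (l - 2)^2*(l + 4)*(l - 2)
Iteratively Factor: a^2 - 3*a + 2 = (a - 2)*(a - 1)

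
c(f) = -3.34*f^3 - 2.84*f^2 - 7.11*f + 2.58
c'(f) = -10.02*f^2 - 5.68*f - 7.11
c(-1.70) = 22.87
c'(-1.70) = -26.41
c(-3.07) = 94.28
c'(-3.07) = -84.11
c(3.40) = -185.70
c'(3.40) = -142.25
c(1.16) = -14.70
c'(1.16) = -27.18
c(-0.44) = 5.44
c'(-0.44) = -6.55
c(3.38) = -182.87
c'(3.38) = -140.78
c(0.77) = -6.10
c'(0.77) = -17.42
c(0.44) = -1.38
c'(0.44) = -11.55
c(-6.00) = 664.44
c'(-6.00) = -333.75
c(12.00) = -6263.22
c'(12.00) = -1518.15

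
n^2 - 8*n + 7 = (n - 7)*(n - 1)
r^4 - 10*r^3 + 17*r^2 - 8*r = r*(r - 8)*(r - 1)^2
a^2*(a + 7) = a^3 + 7*a^2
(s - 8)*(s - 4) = s^2 - 12*s + 32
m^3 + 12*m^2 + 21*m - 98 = (m - 2)*(m + 7)^2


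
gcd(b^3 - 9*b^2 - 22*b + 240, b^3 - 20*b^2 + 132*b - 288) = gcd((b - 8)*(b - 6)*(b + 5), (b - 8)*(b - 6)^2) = b^2 - 14*b + 48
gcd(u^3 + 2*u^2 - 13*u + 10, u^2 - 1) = u - 1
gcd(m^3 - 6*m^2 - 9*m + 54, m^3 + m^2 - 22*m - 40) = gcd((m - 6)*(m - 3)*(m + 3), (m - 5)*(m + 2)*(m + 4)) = 1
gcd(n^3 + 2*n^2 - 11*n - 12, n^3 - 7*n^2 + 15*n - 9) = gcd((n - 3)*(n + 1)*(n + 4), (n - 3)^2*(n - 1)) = n - 3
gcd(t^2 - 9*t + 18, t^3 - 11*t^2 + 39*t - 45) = t - 3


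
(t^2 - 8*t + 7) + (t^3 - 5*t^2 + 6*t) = t^3 - 4*t^2 - 2*t + 7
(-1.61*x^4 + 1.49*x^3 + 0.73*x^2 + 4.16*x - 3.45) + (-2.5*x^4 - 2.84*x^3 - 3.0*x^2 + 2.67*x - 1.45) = -4.11*x^4 - 1.35*x^3 - 2.27*x^2 + 6.83*x - 4.9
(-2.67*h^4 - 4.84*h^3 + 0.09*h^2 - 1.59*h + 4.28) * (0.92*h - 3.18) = -2.4564*h^5 + 4.0378*h^4 + 15.474*h^3 - 1.749*h^2 + 8.9938*h - 13.6104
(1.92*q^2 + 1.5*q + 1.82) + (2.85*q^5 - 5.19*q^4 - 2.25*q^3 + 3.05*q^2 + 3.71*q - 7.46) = 2.85*q^5 - 5.19*q^4 - 2.25*q^3 + 4.97*q^2 + 5.21*q - 5.64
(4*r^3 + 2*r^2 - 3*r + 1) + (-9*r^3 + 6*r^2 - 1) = -5*r^3 + 8*r^2 - 3*r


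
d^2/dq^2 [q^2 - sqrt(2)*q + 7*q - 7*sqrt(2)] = 2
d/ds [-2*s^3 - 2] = -6*s^2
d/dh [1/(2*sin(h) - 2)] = -cos(h)/(2*(sin(h) - 1)^2)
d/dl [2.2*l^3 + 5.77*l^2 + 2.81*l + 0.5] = 6.6*l^2 + 11.54*l + 2.81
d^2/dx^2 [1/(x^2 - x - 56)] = 2*(x^2 - x - (2*x - 1)^2 - 56)/(-x^2 + x + 56)^3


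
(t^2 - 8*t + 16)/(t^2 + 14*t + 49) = (t^2 - 8*t + 16)/(t^2 + 14*t + 49)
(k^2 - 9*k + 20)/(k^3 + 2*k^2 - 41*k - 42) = (k^2 - 9*k + 20)/(k^3 + 2*k^2 - 41*k - 42)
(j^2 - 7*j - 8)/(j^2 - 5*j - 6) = (j - 8)/(j - 6)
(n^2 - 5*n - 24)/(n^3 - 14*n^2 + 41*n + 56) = (n + 3)/(n^2 - 6*n - 7)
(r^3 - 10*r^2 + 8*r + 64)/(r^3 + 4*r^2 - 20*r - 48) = (r - 8)/(r + 6)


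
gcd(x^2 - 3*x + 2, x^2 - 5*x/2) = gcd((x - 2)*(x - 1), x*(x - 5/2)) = 1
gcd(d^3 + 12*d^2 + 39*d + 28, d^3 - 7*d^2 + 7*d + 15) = d + 1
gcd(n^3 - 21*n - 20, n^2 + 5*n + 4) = n^2 + 5*n + 4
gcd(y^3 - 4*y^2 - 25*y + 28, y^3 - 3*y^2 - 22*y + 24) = y^2 + 3*y - 4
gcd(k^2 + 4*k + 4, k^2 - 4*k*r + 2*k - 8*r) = k + 2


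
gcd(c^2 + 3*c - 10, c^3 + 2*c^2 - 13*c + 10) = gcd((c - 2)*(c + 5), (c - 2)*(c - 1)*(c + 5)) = c^2 + 3*c - 10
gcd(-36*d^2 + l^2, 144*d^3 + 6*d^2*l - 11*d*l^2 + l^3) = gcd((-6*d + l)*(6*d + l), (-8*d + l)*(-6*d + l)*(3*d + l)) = 6*d - l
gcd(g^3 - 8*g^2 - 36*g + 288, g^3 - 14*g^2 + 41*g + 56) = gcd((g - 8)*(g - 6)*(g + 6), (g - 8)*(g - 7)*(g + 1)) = g - 8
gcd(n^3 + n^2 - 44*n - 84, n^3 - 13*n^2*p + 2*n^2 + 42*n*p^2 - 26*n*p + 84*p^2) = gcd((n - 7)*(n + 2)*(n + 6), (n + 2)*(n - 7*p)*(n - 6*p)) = n + 2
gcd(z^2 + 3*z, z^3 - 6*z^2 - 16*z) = z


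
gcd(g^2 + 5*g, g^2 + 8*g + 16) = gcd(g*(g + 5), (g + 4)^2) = 1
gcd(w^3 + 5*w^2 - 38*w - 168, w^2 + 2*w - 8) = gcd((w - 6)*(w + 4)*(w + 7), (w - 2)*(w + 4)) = w + 4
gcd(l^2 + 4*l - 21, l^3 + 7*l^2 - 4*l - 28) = l + 7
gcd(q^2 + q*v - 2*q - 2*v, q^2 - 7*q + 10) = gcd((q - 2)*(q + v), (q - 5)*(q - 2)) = q - 2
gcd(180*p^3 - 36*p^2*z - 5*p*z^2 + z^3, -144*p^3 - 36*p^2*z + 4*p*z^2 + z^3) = -36*p^2 + z^2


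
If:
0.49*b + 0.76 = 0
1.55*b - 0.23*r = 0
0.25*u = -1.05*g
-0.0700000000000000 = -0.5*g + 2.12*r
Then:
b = -1.55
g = -44.18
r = -10.45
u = 185.55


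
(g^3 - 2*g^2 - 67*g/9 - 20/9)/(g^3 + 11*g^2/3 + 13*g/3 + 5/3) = (3*g^2 - 11*g - 4)/(3*(g^2 + 2*g + 1))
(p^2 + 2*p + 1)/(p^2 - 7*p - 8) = (p + 1)/(p - 8)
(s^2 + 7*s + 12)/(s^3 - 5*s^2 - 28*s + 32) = (s + 3)/(s^2 - 9*s + 8)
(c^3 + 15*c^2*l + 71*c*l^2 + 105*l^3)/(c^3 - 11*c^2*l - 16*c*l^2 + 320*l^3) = (c^2 + 10*c*l + 21*l^2)/(c^2 - 16*c*l + 64*l^2)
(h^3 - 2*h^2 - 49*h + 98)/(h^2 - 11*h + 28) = (h^2 + 5*h - 14)/(h - 4)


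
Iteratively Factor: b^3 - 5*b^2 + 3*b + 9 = (b + 1)*(b^2 - 6*b + 9) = (b - 3)*(b + 1)*(b - 3)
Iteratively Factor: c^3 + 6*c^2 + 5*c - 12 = (c + 3)*(c^2 + 3*c - 4) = (c + 3)*(c + 4)*(c - 1)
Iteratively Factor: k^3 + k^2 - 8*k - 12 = (k + 2)*(k^2 - k - 6) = (k - 3)*(k + 2)*(k + 2)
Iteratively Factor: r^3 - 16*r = (r)*(r^2 - 16) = r*(r - 4)*(r + 4)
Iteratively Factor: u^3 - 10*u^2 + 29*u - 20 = (u - 4)*(u^2 - 6*u + 5) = (u - 5)*(u - 4)*(u - 1)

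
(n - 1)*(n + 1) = n^2 - 1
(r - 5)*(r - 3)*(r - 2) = r^3 - 10*r^2 + 31*r - 30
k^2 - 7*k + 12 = (k - 4)*(k - 3)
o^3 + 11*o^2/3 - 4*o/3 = o*(o - 1/3)*(o + 4)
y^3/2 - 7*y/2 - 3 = (y/2 + 1)*(y - 3)*(y + 1)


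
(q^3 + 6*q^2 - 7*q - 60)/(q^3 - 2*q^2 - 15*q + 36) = (q + 5)/(q - 3)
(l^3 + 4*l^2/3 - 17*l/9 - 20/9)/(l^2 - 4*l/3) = l + 8/3 + 5/(3*l)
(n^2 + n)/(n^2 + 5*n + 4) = n/(n + 4)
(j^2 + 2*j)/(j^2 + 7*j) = (j + 2)/(j + 7)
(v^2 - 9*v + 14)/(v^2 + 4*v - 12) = (v - 7)/(v + 6)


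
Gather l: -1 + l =l - 1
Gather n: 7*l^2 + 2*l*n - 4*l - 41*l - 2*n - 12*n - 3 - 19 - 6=7*l^2 - 45*l + n*(2*l - 14) - 28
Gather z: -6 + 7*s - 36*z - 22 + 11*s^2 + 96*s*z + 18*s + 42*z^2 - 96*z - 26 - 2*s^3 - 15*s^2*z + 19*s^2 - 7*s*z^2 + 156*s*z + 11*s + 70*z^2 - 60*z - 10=-2*s^3 + 30*s^2 + 36*s + z^2*(112 - 7*s) + z*(-15*s^2 + 252*s - 192) - 64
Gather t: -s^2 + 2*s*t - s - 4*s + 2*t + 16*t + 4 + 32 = -s^2 - 5*s + t*(2*s + 18) + 36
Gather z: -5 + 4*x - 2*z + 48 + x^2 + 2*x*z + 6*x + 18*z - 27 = x^2 + 10*x + z*(2*x + 16) + 16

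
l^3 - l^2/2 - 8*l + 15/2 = (l - 5/2)*(l - 1)*(l + 3)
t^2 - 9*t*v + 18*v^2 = (t - 6*v)*(t - 3*v)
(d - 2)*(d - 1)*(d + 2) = d^3 - d^2 - 4*d + 4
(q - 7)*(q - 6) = q^2 - 13*q + 42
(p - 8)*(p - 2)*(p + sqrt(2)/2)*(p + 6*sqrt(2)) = p^4 - 10*p^3 + 13*sqrt(2)*p^3/2 - 65*sqrt(2)*p^2 + 22*p^2 - 60*p + 104*sqrt(2)*p + 96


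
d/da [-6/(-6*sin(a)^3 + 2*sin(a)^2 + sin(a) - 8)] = 6*(-18*sin(a)^2 + 4*sin(a) + 1)*cos(a)/(6*sin(a)^3 - 2*sin(a)^2 - sin(a) + 8)^2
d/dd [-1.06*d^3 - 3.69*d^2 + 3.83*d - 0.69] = -3.18*d^2 - 7.38*d + 3.83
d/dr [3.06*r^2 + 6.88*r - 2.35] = 6.12*r + 6.88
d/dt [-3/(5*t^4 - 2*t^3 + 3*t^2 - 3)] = 6*t*(10*t^2 - 3*t + 3)/(5*t^4 - 2*t^3 + 3*t^2 - 3)^2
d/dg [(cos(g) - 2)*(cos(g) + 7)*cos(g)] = (-3*cos(g)^2 - 10*cos(g) + 14)*sin(g)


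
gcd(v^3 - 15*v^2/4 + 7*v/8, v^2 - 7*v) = v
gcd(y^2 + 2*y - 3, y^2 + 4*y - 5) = y - 1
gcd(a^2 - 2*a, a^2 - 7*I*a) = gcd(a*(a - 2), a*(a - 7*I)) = a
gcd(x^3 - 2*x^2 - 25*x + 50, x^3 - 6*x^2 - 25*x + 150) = x^2 - 25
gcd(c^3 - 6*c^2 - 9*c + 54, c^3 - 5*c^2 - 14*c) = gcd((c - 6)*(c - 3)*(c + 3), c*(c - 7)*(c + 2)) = 1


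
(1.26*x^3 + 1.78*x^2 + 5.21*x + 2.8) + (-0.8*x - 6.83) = 1.26*x^3 + 1.78*x^2 + 4.41*x - 4.03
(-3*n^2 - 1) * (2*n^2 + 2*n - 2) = -6*n^4 - 6*n^3 + 4*n^2 - 2*n + 2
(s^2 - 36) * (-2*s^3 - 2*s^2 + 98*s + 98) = -2*s^5 - 2*s^4 + 170*s^3 + 170*s^2 - 3528*s - 3528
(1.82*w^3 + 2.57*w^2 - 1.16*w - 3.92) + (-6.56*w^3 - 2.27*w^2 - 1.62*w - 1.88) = -4.74*w^3 + 0.3*w^2 - 2.78*w - 5.8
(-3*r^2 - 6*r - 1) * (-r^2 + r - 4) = 3*r^4 + 3*r^3 + 7*r^2 + 23*r + 4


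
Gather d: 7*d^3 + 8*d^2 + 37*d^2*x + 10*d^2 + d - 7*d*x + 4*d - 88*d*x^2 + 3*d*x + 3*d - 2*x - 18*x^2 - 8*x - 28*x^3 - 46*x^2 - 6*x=7*d^3 + d^2*(37*x + 18) + d*(-88*x^2 - 4*x + 8) - 28*x^3 - 64*x^2 - 16*x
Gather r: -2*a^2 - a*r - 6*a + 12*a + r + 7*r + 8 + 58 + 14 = -2*a^2 + 6*a + r*(8 - a) + 80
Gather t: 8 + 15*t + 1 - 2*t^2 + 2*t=-2*t^2 + 17*t + 9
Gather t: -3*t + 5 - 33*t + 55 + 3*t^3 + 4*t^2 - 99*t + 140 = 3*t^3 + 4*t^2 - 135*t + 200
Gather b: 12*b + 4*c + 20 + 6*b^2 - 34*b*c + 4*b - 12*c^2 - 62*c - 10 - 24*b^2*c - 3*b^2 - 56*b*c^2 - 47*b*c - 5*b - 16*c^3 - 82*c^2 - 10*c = b^2*(3 - 24*c) + b*(-56*c^2 - 81*c + 11) - 16*c^3 - 94*c^2 - 68*c + 10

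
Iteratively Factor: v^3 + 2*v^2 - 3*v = (v)*(v^2 + 2*v - 3) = v*(v + 3)*(v - 1)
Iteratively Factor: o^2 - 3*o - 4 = (o - 4)*(o + 1)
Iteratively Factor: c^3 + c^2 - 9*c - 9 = (c - 3)*(c^2 + 4*c + 3) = (c - 3)*(c + 1)*(c + 3)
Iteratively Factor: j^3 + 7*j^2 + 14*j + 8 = (j + 2)*(j^2 + 5*j + 4) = (j + 2)*(j + 4)*(j + 1)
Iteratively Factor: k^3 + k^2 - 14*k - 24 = (k + 3)*(k^2 - 2*k - 8) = (k + 2)*(k + 3)*(k - 4)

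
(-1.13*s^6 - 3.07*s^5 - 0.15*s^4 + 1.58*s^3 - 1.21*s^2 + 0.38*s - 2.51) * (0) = 0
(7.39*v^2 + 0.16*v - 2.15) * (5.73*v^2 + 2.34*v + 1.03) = 42.3447*v^4 + 18.2094*v^3 - 4.3334*v^2 - 4.8662*v - 2.2145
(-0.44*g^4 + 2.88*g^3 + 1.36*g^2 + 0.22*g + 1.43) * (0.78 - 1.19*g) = 0.5236*g^5 - 3.7704*g^4 + 0.628*g^3 + 0.799*g^2 - 1.5301*g + 1.1154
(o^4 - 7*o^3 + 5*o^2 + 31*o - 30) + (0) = o^4 - 7*o^3 + 5*o^2 + 31*o - 30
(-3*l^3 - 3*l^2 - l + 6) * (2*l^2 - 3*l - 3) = -6*l^5 + 3*l^4 + 16*l^3 + 24*l^2 - 15*l - 18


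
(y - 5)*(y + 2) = y^2 - 3*y - 10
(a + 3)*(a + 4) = a^2 + 7*a + 12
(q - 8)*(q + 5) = q^2 - 3*q - 40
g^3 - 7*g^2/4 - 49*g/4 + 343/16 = (g - 7/2)*(g - 7/4)*(g + 7/2)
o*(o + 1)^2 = o^3 + 2*o^2 + o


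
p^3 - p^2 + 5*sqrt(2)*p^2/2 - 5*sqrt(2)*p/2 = p*(p - 1)*(p + 5*sqrt(2)/2)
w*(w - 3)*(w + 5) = w^3 + 2*w^2 - 15*w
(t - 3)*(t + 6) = t^2 + 3*t - 18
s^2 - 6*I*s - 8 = (s - 4*I)*(s - 2*I)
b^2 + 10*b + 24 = (b + 4)*(b + 6)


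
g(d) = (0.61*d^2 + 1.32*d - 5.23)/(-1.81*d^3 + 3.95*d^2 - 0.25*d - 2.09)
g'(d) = (1.22*d + 1.32)/(-1.81*d^3 + 3.95*d^2 - 0.25*d - 2.09) + (0.61*d^2 + 1.32*d - 5.23)*(5.43*d^2 - 7.9*d + 0.25)/(-1.81*d^3 + 3.95*d^2 - 0.25*d - 2.09)^2 = (1.1041*d^4 + 4.7784*d^3 - 33.7654*d^2 + 38.7672*d - 4.0663)/(3.2761*d^6 - 14.299*d^5 + 16.5075*d^4 + 5.5908*d^3 - 16.4485*d^2 + 1.045*d + 4.3681)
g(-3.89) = -0.01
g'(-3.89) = -0.03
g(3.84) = -0.19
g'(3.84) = 0.07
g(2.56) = -0.30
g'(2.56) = 0.03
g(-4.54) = 0.01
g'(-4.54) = -0.01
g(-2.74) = -0.07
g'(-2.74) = -0.09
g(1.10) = -563.99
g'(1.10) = 196132.09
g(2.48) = -0.30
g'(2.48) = -0.03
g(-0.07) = 2.59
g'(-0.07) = -1.65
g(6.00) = -0.10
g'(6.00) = 0.02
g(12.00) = -0.04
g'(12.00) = 0.00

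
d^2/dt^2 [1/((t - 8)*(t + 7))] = 2*((t - 8)^2 + (t - 8)*(t + 7) + (t + 7)^2)/((t - 8)^3*(t + 7)^3)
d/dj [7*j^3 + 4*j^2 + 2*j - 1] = 21*j^2 + 8*j + 2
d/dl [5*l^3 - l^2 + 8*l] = 15*l^2 - 2*l + 8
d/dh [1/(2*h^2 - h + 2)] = (1 - 4*h)/(2*h^2 - h + 2)^2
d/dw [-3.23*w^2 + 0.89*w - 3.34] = 0.89 - 6.46*w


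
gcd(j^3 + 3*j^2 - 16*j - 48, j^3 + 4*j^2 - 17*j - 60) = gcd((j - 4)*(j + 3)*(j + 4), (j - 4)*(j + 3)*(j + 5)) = j^2 - j - 12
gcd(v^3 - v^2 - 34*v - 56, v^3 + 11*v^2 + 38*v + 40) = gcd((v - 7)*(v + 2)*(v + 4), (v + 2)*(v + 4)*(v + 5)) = v^2 + 6*v + 8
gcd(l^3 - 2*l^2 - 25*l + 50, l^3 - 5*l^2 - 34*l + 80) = l^2 + 3*l - 10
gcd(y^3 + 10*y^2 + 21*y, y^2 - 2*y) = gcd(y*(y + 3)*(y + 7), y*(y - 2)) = y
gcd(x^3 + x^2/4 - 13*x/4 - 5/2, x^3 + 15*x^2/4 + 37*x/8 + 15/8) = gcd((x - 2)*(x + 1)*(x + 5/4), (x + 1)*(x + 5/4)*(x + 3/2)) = x^2 + 9*x/4 + 5/4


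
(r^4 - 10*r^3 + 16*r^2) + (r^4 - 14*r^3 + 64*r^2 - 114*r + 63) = 2*r^4 - 24*r^3 + 80*r^2 - 114*r + 63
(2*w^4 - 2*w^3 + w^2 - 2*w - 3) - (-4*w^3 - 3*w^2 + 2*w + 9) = 2*w^4 + 2*w^3 + 4*w^2 - 4*w - 12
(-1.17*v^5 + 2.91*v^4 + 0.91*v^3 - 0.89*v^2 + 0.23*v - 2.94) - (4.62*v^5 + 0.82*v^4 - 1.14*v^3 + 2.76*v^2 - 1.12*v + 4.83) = -5.79*v^5 + 2.09*v^4 + 2.05*v^3 - 3.65*v^2 + 1.35*v - 7.77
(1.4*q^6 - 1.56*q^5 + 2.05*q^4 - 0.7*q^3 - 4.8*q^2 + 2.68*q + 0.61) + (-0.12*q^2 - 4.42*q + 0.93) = 1.4*q^6 - 1.56*q^5 + 2.05*q^4 - 0.7*q^3 - 4.92*q^2 - 1.74*q + 1.54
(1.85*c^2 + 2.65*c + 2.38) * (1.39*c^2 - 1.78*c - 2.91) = 2.5715*c^4 + 0.390499999999999*c^3 - 6.7923*c^2 - 11.9479*c - 6.9258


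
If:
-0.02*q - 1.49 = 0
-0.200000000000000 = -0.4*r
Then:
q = -74.50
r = 0.50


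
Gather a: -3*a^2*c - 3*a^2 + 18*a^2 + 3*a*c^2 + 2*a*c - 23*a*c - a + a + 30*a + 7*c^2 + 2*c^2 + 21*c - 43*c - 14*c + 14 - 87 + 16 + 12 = a^2*(15 - 3*c) + a*(3*c^2 - 21*c + 30) + 9*c^2 - 36*c - 45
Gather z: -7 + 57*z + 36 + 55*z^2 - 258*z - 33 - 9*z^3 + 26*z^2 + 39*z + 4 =-9*z^3 + 81*z^2 - 162*z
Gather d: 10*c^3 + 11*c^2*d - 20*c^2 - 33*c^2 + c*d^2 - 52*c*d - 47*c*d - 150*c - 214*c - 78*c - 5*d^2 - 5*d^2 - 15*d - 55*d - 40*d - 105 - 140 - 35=10*c^3 - 53*c^2 - 442*c + d^2*(c - 10) + d*(11*c^2 - 99*c - 110) - 280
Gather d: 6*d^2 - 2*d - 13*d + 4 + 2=6*d^2 - 15*d + 6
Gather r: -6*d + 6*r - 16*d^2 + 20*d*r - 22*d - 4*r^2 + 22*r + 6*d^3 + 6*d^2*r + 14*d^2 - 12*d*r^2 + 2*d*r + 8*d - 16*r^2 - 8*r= 6*d^3 - 2*d^2 - 20*d + r^2*(-12*d - 20) + r*(6*d^2 + 22*d + 20)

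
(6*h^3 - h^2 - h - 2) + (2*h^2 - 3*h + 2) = 6*h^3 + h^2 - 4*h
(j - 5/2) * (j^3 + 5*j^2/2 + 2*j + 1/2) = j^4 - 17*j^2/4 - 9*j/2 - 5/4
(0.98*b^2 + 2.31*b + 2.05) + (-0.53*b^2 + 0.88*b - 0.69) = 0.45*b^2 + 3.19*b + 1.36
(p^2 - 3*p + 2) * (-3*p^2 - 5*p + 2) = -3*p^4 + 4*p^3 + 11*p^2 - 16*p + 4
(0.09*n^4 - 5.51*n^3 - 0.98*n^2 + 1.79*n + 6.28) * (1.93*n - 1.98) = 0.1737*n^5 - 10.8125*n^4 + 9.0184*n^3 + 5.3951*n^2 + 8.5762*n - 12.4344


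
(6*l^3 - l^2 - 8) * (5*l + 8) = 30*l^4 + 43*l^3 - 8*l^2 - 40*l - 64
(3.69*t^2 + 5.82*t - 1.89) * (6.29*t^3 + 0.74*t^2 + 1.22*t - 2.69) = 23.2101*t^5 + 39.3384*t^4 - 3.0795*t^3 - 4.2243*t^2 - 17.9616*t + 5.0841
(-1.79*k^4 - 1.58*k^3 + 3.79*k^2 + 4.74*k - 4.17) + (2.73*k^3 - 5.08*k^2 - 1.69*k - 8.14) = -1.79*k^4 + 1.15*k^3 - 1.29*k^2 + 3.05*k - 12.31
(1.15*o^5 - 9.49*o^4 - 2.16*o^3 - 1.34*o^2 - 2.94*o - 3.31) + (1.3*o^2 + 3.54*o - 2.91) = 1.15*o^5 - 9.49*o^4 - 2.16*o^3 - 0.04*o^2 + 0.6*o - 6.22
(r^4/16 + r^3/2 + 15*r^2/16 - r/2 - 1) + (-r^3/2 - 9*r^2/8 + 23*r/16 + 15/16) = r^4/16 - 3*r^2/16 + 15*r/16 - 1/16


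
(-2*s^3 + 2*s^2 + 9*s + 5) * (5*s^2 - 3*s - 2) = -10*s^5 + 16*s^4 + 43*s^3 - 6*s^2 - 33*s - 10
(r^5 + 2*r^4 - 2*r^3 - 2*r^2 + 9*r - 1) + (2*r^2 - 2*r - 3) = r^5 + 2*r^4 - 2*r^3 + 7*r - 4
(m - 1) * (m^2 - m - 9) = m^3 - 2*m^2 - 8*m + 9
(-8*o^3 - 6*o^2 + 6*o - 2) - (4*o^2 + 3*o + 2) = -8*o^3 - 10*o^2 + 3*o - 4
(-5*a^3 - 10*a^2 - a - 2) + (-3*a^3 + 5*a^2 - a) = -8*a^3 - 5*a^2 - 2*a - 2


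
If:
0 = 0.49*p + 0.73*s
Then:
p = -1.48979591836735*s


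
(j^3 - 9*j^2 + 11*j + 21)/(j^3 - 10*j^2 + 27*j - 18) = (j^2 - 6*j - 7)/(j^2 - 7*j + 6)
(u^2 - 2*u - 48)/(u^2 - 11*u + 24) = (u + 6)/(u - 3)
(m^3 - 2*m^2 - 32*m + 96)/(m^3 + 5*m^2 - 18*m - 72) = (m - 4)/(m + 3)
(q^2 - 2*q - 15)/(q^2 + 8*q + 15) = (q - 5)/(q + 5)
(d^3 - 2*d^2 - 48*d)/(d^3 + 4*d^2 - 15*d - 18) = d*(d - 8)/(d^2 - 2*d - 3)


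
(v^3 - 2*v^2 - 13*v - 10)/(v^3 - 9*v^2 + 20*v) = (v^2 + 3*v + 2)/(v*(v - 4))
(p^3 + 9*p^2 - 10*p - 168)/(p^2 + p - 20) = (p^2 + 13*p + 42)/(p + 5)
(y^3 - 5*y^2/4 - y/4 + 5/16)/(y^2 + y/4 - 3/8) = (8*y^2 - 6*y - 5)/(2*(4*y + 3))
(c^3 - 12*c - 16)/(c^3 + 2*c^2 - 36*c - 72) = (c^2 - 2*c - 8)/(c^2 - 36)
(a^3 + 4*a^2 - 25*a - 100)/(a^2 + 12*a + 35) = (a^2 - a - 20)/(a + 7)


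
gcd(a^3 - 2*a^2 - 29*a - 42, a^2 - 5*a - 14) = a^2 - 5*a - 14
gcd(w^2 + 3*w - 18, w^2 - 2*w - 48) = w + 6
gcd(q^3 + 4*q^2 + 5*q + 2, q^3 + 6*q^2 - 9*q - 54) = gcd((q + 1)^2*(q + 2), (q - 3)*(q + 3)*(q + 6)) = 1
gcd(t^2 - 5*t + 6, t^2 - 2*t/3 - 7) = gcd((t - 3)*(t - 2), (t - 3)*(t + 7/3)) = t - 3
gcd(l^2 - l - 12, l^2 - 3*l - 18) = l + 3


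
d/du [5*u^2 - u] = 10*u - 1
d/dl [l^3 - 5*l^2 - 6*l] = 3*l^2 - 10*l - 6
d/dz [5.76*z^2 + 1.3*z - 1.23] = 11.52*z + 1.3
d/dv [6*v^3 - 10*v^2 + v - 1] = 18*v^2 - 20*v + 1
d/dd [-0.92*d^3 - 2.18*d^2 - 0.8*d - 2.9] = -2.76*d^2 - 4.36*d - 0.8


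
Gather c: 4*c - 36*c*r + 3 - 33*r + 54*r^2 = c*(4 - 36*r) + 54*r^2 - 33*r + 3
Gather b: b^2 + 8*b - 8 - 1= b^2 + 8*b - 9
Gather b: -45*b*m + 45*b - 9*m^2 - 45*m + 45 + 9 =b*(45 - 45*m) - 9*m^2 - 45*m + 54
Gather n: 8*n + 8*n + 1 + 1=16*n + 2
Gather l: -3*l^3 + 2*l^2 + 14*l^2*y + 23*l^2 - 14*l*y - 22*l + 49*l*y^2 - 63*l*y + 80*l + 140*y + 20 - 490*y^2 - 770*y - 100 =-3*l^3 + l^2*(14*y + 25) + l*(49*y^2 - 77*y + 58) - 490*y^2 - 630*y - 80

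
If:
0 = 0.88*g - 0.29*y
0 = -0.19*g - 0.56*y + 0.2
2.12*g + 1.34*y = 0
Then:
No Solution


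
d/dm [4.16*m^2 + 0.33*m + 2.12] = 8.32*m + 0.33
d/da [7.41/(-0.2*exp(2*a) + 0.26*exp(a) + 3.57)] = (2.964*exp(a) - 1.9266)*exp(a)/(-0.2*exp(2*a) + 0.26*exp(a) + 3.57)^2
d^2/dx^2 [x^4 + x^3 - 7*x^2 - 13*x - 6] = 12*x^2 + 6*x - 14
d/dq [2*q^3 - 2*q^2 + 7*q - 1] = 6*q^2 - 4*q + 7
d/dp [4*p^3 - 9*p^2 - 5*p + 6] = 12*p^2 - 18*p - 5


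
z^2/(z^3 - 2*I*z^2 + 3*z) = z/(z^2 - 2*I*z + 3)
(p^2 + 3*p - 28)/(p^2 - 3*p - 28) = (-p^2 - 3*p + 28)/(-p^2 + 3*p + 28)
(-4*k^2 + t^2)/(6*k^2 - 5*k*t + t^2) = (2*k + t)/(-3*k + t)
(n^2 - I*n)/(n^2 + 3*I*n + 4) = n/(n + 4*I)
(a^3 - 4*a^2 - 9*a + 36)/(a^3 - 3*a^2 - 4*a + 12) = (a^2 - a - 12)/(a^2 - 4)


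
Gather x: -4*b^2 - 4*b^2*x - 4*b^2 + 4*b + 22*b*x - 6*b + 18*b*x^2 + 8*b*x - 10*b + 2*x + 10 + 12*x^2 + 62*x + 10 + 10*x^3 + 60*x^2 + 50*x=-8*b^2 - 12*b + 10*x^3 + x^2*(18*b + 72) + x*(-4*b^2 + 30*b + 114) + 20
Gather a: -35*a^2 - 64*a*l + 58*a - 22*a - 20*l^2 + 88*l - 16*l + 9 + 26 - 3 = -35*a^2 + a*(36 - 64*l) - 20*l^2 + 72*l + 32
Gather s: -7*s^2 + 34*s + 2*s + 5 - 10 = -7*s^2 + 36*s - 5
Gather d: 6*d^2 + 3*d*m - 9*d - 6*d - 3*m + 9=6*d^2 + d*(3*m - 15) - 3*m + 9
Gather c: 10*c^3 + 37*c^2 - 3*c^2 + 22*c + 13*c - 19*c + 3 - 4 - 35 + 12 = 10*c^3 + 34*c^2 + 16*c - 24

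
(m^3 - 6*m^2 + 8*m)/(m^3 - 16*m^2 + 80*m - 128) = m*(m - 2)/(m^2 - 12*m + 32)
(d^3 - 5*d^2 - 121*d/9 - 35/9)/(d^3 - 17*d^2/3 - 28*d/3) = (9*d^2 + 18*d + 5)/(3*d*(3*d + 4))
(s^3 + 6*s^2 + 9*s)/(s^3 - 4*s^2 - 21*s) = (s + 3)/(s - 7)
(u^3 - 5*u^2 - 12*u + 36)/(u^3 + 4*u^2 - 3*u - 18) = (u - 6)/(u + 3)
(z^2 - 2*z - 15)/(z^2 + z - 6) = (z - 5)/(z - 2)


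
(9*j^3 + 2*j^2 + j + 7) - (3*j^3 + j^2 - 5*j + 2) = 6*j^3 + j^2 + 6*j + 5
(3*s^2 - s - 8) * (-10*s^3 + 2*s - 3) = -30*s^5 + 10*s^4 + 86*s^3 - 11*s^2 - 13*s + 24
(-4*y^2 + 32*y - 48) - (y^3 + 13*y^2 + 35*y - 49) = -y^3 - 17*y^2 - 3*y + 1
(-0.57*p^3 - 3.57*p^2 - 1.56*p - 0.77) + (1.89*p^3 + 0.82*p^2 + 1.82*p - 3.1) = 1.32*p^3 - 2.75*p^2 + 0.26*p - 3.87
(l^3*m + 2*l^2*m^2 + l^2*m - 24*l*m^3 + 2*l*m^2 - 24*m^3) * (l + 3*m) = l^4*m + 5*l^3*m^2 + l^3*m - 18*l^2*m^3 + 5*l^2*m^2 - 72*l*m^4 - 18*l*m^3 - 72*m^4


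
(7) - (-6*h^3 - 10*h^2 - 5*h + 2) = 6*h^3 + 10*h^2 + 5*h + 5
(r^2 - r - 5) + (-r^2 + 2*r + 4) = r - 1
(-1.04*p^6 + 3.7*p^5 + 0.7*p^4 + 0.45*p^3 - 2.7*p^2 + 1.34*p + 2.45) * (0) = 0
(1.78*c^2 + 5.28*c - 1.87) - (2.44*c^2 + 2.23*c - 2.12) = -0.66*c^2 + 3.05*c + 0.25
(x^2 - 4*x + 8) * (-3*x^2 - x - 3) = -3*x^4 + 11*x^3 - 23*x^2 + 4*x - 24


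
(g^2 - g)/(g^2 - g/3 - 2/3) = 3*g/(3*g + 2)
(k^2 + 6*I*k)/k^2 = (k + 6*I)/k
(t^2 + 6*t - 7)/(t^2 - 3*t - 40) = (-t^2 - 6*t + 7)/(-t^2 + 3*t + 40)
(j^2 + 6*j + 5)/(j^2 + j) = (j + 5)/j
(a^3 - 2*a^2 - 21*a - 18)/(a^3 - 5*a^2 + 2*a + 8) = (a^2 - 3*a - 18)/(a^2 - 6*a + 8)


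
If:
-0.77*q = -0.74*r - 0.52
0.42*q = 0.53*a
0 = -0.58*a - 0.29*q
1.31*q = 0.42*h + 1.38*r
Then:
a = 0.00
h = 2.31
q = 0.00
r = -0.70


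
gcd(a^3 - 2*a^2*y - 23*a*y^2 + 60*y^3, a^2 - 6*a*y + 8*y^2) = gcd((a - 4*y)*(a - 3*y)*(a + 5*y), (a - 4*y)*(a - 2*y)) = -a + 4*y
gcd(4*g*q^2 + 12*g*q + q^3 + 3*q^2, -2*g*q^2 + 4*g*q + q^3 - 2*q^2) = q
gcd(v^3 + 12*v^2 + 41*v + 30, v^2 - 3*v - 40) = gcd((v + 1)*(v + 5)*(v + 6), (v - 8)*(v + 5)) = v + 5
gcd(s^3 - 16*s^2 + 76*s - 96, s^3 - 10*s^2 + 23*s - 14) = s - 2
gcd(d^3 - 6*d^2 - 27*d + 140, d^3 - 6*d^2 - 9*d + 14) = d - 7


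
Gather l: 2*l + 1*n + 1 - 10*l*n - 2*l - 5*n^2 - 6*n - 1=-10*l*n - 5*n^2 - 5*n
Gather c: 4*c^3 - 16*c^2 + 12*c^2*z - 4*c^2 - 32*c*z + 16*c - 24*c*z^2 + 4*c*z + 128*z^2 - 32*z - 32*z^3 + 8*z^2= 4*c^3 + c^2*(12*z - 20) + c*(-24*z^2 - 28*z + 16) - 32*z^3 + 136*z^2 - 32*z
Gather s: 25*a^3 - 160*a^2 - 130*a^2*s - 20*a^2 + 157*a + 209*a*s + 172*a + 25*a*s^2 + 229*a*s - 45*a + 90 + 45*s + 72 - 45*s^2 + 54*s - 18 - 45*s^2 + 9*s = 25*a^3 - 180*a^2 + 284*a + s^2*(25*a - 90) + s*(-130*a^2 + 438*a + 108) + 144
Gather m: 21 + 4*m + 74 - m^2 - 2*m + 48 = -m^2 + 2*m + 143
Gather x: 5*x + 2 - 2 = 5*x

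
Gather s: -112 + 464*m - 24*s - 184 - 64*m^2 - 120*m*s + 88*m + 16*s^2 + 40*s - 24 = -64*m^2 + 552*m + 16*s^2 + s*(16 - 120*m) - 320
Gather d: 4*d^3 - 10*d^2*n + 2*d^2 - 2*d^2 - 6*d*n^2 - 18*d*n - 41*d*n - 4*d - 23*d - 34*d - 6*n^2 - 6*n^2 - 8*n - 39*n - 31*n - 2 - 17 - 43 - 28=4*d^3 - 10*d^2*n + d*(-6*n^2 - 59*n - 61) - 12*n^2 - 78*n - 90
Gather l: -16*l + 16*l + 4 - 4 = 0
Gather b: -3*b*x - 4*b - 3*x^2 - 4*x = b*(-3*x - 4) - 3*x^2 - 4*x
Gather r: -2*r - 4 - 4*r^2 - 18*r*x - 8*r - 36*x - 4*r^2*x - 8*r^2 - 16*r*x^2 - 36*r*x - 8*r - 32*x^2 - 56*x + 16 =r^2*(-4*x - 12) + r*(-16*x^2 - 54*x - 18) - 32*x^2 - 92*x + 12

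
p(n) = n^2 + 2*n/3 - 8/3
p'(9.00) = 18.67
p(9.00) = 84.33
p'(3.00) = 6.67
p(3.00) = 8.33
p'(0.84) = 2.35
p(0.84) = -1.40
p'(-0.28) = 0.11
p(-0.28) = -2.77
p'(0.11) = 0.89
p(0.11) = -2.58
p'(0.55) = 1.77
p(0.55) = -2.00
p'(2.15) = 4.97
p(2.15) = 3.39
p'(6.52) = 13.71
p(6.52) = 44.19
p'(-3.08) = -5.49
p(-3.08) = 4.77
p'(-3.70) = -6.73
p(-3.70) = 8.56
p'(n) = 2*n + 2/3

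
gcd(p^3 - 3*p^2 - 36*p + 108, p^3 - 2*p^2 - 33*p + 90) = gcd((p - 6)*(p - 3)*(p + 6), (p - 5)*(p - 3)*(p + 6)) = p^2 + 3*p - 18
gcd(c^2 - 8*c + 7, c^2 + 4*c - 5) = c - 1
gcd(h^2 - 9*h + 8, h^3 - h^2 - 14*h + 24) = 1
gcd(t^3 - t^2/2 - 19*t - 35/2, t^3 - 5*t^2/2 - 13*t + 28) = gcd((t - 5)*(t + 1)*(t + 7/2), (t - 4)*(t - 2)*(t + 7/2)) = t + 7/2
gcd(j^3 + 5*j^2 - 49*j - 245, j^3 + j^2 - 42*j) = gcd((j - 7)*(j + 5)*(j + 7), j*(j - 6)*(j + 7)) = j + 7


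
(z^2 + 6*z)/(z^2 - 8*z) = (z + 6)/(z - 8)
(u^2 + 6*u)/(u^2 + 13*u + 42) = u/(u + 7)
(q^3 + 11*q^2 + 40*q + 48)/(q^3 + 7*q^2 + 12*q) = (q + 4)/q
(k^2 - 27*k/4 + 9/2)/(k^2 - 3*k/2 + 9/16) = 4*(k - 6)/(4*k - 3)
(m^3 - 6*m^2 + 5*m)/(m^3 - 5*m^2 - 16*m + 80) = m*(m - 1)/(m^2 - 16)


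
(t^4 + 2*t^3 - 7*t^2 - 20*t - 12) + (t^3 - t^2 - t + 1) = t^4 + 3*t^3 - 8*t^2 - 21*t - 11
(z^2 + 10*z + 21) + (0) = z^2 + 10*z + 21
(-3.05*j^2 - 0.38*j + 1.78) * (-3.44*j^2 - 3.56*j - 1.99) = 10.492*j^4 + 12.1652*j^3 + 1.2991*j^2 - 5.5806*j - 3.5422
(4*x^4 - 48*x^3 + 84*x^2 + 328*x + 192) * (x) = 4*x^5 - 48*x^4 + 84*x^3 + 328*x^2 + 192*x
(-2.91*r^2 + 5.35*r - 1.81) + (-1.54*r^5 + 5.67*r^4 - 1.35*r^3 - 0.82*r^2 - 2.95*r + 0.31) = -1.54*r^5 + 5.67*r^4 - 1.35*r^3 - 3.73*r^2 + 2.4*r - 1.5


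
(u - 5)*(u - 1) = u^2 - 6*u + 5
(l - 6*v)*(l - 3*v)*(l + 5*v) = l^3 - 4*l^2*v - 27*l*v^2 + 90*v^3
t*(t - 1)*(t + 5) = t^3 + 4*t^2 - 5*t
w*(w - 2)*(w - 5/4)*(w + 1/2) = w^4 - 11*w^3/4 + 7*w^2/8 + 5*w/4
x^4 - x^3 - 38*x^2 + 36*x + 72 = (x - 6)*(x - 2)*(x + 1)*(x + 6)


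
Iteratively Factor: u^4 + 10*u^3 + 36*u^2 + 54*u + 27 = (u + 3)*(u^3 + 7*u^2 + 15*u + 9) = (u + 1)*(u + 3)*(u^2 + 6*u + 9) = (u + 1)*(u + 3)^2*(u + 3)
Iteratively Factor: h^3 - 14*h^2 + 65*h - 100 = (h - 5)*(h^2 - 9*h + 20) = (h - 5)*(h - 4)*(h - 5)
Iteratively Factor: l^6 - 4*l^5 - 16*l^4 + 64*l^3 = (l - 4)*(l^5 - 16*l^3) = l*(l - 4)*(l^4 - 16*l^2) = l^2*(l - 4)*(l^3 - 16*l) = l^3*(l - 4)*(l^2 - 16) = l^3*(l - 4)^2*(l + 4)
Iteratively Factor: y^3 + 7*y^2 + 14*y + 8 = (y + 2)*(y^2 + 5*y + 4) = (y + 1)*(y + 2)*(y + 4)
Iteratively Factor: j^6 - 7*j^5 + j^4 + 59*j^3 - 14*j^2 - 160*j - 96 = (j + 1)*(j^5 - 8*j^4 + 9*j^3 + 50*j^2 - 64*j - 96) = (j - 4)*(j + 1)*(j^4 - 4*j^3 - 7*j^2 + 22*j + 24) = (j - 4)^2*(j + 1)*(j^3 - 7*j - 6) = (j - 4)^2*(j - 3)*(j + 1)*(j^2 + 3*j + 2) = (j - 4)^2*(j - 3)*(j + 1)*(j + 2)*(j + 1)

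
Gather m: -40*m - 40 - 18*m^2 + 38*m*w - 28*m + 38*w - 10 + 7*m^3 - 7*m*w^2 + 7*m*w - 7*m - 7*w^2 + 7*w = 7*m^3 - 18*m^2 + m*(-7*w^2 + 45*w - 75) - 7*w^2 + 45*w - 50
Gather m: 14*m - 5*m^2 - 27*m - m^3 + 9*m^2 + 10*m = -m^3 + 4*m^2 - 3*m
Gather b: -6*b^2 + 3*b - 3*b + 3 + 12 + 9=24 - 6*b^2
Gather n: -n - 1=-n - 1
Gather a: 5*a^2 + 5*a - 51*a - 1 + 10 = 5*a^2 - 46*a + 9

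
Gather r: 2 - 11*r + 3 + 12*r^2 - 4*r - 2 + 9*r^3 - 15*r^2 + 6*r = 9*r^3 - 3*r^2 - 9*r + 3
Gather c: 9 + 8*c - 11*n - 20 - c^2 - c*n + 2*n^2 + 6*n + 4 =-c^2 + c*(8 - n) + 2*n^2 - 5*n - 7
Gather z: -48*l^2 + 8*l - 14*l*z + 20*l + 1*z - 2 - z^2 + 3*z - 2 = -48*l^2 + 28*l - z^2 + z*(4 - 14*l) - 4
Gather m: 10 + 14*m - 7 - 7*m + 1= 7*m + 4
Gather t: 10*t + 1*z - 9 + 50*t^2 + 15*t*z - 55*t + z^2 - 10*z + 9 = 50*t^2 + t*(15*z - 45) + z^2 - 9*z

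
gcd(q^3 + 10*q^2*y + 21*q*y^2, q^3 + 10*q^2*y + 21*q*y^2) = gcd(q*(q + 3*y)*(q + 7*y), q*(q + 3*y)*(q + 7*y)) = q^3 + 10*q^2*y + 21*q*y^2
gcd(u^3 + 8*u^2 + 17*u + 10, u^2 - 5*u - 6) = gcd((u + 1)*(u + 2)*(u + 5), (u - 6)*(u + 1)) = u + 1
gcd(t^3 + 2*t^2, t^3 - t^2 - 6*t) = t^2 + 2*t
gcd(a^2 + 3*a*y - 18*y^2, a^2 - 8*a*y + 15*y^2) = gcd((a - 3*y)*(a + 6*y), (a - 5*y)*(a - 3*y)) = -a + 3*y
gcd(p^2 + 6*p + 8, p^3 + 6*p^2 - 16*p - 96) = p + 4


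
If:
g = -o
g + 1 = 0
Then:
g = -1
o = 1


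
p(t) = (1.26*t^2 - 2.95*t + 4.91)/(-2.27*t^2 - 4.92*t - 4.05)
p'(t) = (2.52*t - 2.95)/(-2.27*t^2 - 4.92*t - 4.05) + (4.54*t + 4.92)*(1.26*t^2 - 2.95*t + 4.91)/(-2.27*t^2 - 4.92*t - 4.05)^2 = (-12.8957*t^2 + 12.0854*t + 36.1047)/(5.1529*t^4 + 22.3368*t^3 + 42.5934*t^2 + 39.852*t + 16.4025)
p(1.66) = -0.19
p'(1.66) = 0.06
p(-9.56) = -0.90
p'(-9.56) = -0.05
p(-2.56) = -3.27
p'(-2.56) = -1.98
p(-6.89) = -1.09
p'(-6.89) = -0.11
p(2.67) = -0.18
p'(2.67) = -0.02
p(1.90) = -0.18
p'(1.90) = 0.03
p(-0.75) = -4.78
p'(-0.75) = 7.38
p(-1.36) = -7.23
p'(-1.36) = -1.72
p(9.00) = -0.35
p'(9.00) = -0.02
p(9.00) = -0.35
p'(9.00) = -0.02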